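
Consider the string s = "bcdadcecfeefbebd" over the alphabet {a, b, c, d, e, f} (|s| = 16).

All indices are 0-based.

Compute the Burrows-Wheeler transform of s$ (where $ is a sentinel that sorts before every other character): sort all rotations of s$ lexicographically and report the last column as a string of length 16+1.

rank  rotation           last
    0  $bcdadcecfeefbebd  d
    1  adcecfeefbebd$bcd  d
    2  bcdadcecfeefbebd$  $
    3  bd$bcdadcecfeefbe  e
    4  bebd$bcdadcecfeef  f
    5  cdadcecfeefbebd$b  b
    6  cecfeefbebd$bcdad  d
    7  cfeefbebd$bcdadce  e
    8  d$bcdadcecfeefbeb  b
    9  dadcecfeefbebd$bc  c
   10  dcecfeefbebd$bcda  a
   11  ebd$bcdadcecfeefb  b
   12  ecfeefbebd$bcdadc  c
   13  eefbebd$bcdadcecf  f
   14  efbebd$bcdadcecfe  e
   15  fbebd$bcdadcecfee  e
   16  feefbebd$bcdadcec  c

dd$efbdebcabcfeec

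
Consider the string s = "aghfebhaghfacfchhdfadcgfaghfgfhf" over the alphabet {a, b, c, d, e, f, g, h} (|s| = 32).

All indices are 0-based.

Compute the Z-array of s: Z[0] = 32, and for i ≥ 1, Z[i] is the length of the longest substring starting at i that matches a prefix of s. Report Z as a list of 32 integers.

[32, 0, 0, 0, 0, 0, 0, 4, 0, 0, 0, 1, 0, 0, 0, 0, 0, 0, 0, 1, 0, 0, 0, 0, 4, 0, 0, 0, 0, 0, 0, 0]

Z[0]=32
i=1: fresh scan; Z[1]=0
i=2: fresh scan; Z[2]=0
i=3: fresh scan; Z[3]=0
i=4: fresh scan; Z[4]=0
i=5: fresh scan; Z[5]=0
i=6: fresh scan; Z[6]=0
i=7: fresh scan; Z[7]=4 extend→box=[7,11)
i=8: min(r-i=3, Z[1]=0)=0; Z[8]=0
i=9: min(r-i=2, Z[2]=0)=0; Z[9]=0
i=10: min(r-i=1, Z[3]=0)=0; Z[10]=0
i=11: fresh scan; Z[11]=1 extend→box=[11,12)
i=12: fresh scan; Z[12]=0
i=13: fresh scan; Z[13]=0
i=14: fresh scan; Z[14]=0
i=15: fresh scan; Z[15]=0
i=16: fresh scan; Z[16]=0
i=17: fresh scan; Z[17]=0
i=18: fresh scan; Z[18]=0
i=19: fresh scan; Z[19]=1 extend→box=[19,20)
i=20: fresh scan; Z[20]=0
i=21: fresh scan; Z[21]=0
i=22: fresh scan; Z[22]=0
i=23: fresh scan; Z[23]=0
i=24: fresh scan; Z[24]=4 extend→box=[24,28)
i=25: min(r-i=3, Z[1]=0)=0; Z[25]=0
i=26: min(r-i=2, Z[2]=0)=0; Z[26]=0
i=27: min(r-i=1, Z[3]=0)=0; Z[27]=0
i=28: fresh scan; Z[28]=0
i=29: fresh scan; Z[29]=0
i=30: fresh scan; Z[30]=0
i=31: fresh scan; Z[31]=0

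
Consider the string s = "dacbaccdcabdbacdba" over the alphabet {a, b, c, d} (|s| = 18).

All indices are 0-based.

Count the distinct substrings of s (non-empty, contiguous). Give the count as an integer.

rank | idx | suffix
   0 |  17 | a
   1 |   9 | abdbacdba
   2 |   1 | acbaccdcabdbacdba
   3 |   4 | accdcabdbacdba
   4 |  13 | acdba
   5 |  16 | ba
   6 |   3 | baccdcabdbacdba
   7 |  12 | bacdba
   8 |  10 | bdbacdba
   9 |   8 | cabdbacdba
  10 |   2 | cbaccdcabdbacdba
  11 |   5 | ccdcabdbacdba
  12 |  14 | cdba
  13 |   6 | cdcabdbacdba
  14 |   0 | dacbaccdcabdbacdba
  15 |  15 | dba
  16 |  11 | dbacdba
  17 |   7 | dcabdbacdba

SA = [17, 9, 1, 4, 13, 16, 3, 12, 10, 8, 2, 5, 14, 6, 0, 15, 11, 7]
rank  pair      lcp
   1  s[17:],s[9:]  1  'a'
   2  s[9:],s[1:]  1  'a'
   3  s[1:],s[4:]  2  'ac'
   4  s[4:],s[13:]  2  'ac'
   5  s[13:],s[16:]  0  ''
   6  s[16:],s[3:]  2  'ba'
   7  s[3:],s[12:]  3  'bac'
   8  s[12:],s[10:]  1  'b'
   9  s[10:],s[8:]  0  ''
  10  s[8:],s[2:]  1  'c'
  11  s[2:],s[5:]  1  'c'
  12  s[5:],s[14:]  1  'c'
  13  s[14:],s[6:]  2  'cd'
  14  s[6:],s[0:]  0  ''
  15  s[0:],s[15:]  1  'd'
  16  s[15:],s[11:]  3  'dba'
  17  s[11:],s[7:]  1  'd'

n(n+1)/2 = 18·19/2 = 171
Σ LCP = 0 + 1 + 1 + 2 + 2 + 0 + 2 + 3 + 1 + 0 + 1 + 1 + 1 + 2 + 0 + 1 + 3 + 1 = 22
distinct = 171 − 22 = 149

149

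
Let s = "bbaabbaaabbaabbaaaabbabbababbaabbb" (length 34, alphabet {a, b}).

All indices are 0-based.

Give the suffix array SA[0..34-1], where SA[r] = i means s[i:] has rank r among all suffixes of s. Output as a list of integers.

rank | idx | suffix
   0 |  15 | aaaabbabbababbaabbb
   1 |   6 | aaabbaabbaaaabbabbababbaabbb
   2 |  16 | aaabbabbababbaabbb
   3 |  11 | aabbaaaabbabbababbaabbb
   4 |   2 | aabbaaabbaabbaaaabbabbababbaabbb
   5 |   7 | aabbaabbaaaabbabbababbaabbb
   6 |  17 | aabbabbababbaabbb
   7 |  29 | aabbb
   8 |  24 | ababbaabbb
   9 |  12 | abbaaaabbabbababbaabbb
  10 |   3 | abbaaabbaabbaaaabbabbababbaabbb
  11 |   8 | abbaabbaaaabbabbababbaabbb
  12 |  26 | abbaabbb
  13 |  21 | abbababbaabbb
  14 |  18 | abbabbababbaabbb
  15 |  30 | abbb
  16 |  33 | b
  17 |  14 | baaaabbabbababbaabbb
  18 |   5 | baaabbaabbaaaabbabbababbaabbb
  19 |  10 | baabbaaaabbabbababbaabbb
  20 |   1 | baabbaaabbaabbaaaabbabbababbaabbb
  21 |  28 | baabbb
  22 |  23 | bababbaabbb
  23 |  25 | babbaabbb
  24 |  20 | babbababbaabbb
  25 |  32 | bb
  26 |  13 | bbaaaabbabbababbaabbb
  27 |   4 | bbaaabbaabbaaaabbabbababbaabbb
  28 |   9 | bbaabbaaaabbabbababbaabbb
  29 |   0 | bbaabbaaabbaabbaaaabbabbababbaabbb
  30 |  27 | bbaabbb
  31 |  22 | bbababbaabbb
  32 |  19 | bbabbababbaabbb
  33 |  31 | bbb

[15, 6, 16, 11, 2, 7, 17, 29, 24, 12, 3, 8, 26, 21, 18, 30, 33, 14, 5, 10, 1, 28, 23, 25, 20, 32, 13, 4, 9, 0, 27, 22, 19, 31]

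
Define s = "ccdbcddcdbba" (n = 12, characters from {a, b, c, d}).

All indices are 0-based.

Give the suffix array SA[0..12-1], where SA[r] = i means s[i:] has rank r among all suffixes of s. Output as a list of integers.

[11, 10, 9, 3, 0, 7, 1, 4, 8, 2, 6, 5]

sorted suffixes:
  #0 SA[0]=11  'a'
  #1 SA[1]=10  'ba'
  #2 SA[2]=9  'bba'
  #3 SA[3]=3  'bcddcdbba'
  #4 SA[4]=0  'ccdbcddcdbba'
  #5 SA[5]=7  'cdbba'
  #6 SA[6]=1  'cdbcddcdbba'
  #7 SA[7]=4  'cddcdbba'
  #8 SA[8]=8  'dbba'
  #9 SA[9]=2  'dbcddcdbba'
  #10 SA[10]=6  'dcdbba'
  #11 SA[11]=5  'ddcdbba'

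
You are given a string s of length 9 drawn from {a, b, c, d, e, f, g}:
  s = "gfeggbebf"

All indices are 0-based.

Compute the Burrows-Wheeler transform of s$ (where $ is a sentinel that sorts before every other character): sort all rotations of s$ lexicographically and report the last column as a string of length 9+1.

fgebfbgg$e

rank  rotation    last
    0  $gfeggbebf  f
    1  bebf$gfegg  g
    2  bf$gfeggbe  e
    3  ebf$gfeggb  b
    4  eggbebf$gf  f
    5  f$gfeggbeb  b
    6  feggbebf$g  g
    7  gbebf$gfeg  g
    8  gfeggbebf$  $
    9  ggbebf$gfe  e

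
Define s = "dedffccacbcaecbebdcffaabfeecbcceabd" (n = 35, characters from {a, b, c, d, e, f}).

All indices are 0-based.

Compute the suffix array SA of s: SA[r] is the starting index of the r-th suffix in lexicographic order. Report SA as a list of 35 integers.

rank | idx | suffix
   0 |  21 | aabfeecbcceabd
   1 |  32 | abd
   2 |  22 | abfeecbcceabd
   3 |   7 | acbcaecbebdcffaabfeecbcceabd
   4 |  11 | aecbebdcffaabfeecbcceabd
   5 |   9 | bcaecbebdcffaabfeecbcceabd
   6 |  28 | bcceabd
   7 |  33 | bd
   8 |  16 | bdcffaabfeecbcceabd
   9 |  14 | bebdcffaabfeecbcceabd
  10 |  23 | bfeecbcceabd
  11 |   6 | cacbcaecbebdcffaabfeecbcceabd
  12 |  10 | caecbebdcffaabfeecbcceabd
  13 |   8 | cbcaecbebdcffaabfeecbcceabd
  14 |  27 | cbcceabd
  15 |  13 | cbebdcffaabfeecbcceabd
  16 |   5 | ccacbcaecbebdcffaabfeecbcceabd
  17 |  29 | cceabd
  18 |  30 | ceabd
  19 |  18 | cffaabfeecbcceabd
  20 |  34 | d
  21 |  17 | dcffaabfeecbcceabd
  22 |   0 | dedffccacbcaecbebdcffaabfeecbcceabd
  23 |   2 | dffccacbcaecbebdcffaabfeecbcceabd
  24 |  31 | eabd
  25 |  15 | ebdcffaabfeecbcceabd
  26 |  26 | ecbcceabd
  27 |  12 | ecbebdcffaabfeecbcceabd
  28 |   1 | edffccacbcaecbebdcffaabfeecbcceabd
  29 |  25 | eecbcceabd
  30 |  20 | faabfeecbcceabd
  31 |   4 | fccacbcaecbebdcffaabfeecbcceabd
  32 |  24 | feecbcceabd
  33 |  19 | ffaabfeecbcceabd
  34 |   3 | ffccacbcaecbebdcffaabfeecbcceabd

[21, 32, 22, 7, 11, 9, 28, 33, 16, 14, 23, 6, 10, 8, 27, 13, 5, 29, 30, 18, 34, 17, 0, 2, 31, 15, 26, 12, 1, 25, 20, 4, 24, 19, 3]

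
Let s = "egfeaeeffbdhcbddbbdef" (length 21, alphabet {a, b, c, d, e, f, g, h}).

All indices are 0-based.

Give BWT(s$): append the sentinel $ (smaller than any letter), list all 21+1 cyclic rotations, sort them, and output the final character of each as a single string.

fedcbfhdbbbfade$efgeed

rank  rotation                last
    0  $egfeaeeffbdhcbddbbdef  f
    1  aeeffbdhcbddbbdef$egfe  e
    2  bbdef$egfeaeeffbdhcbdd  d
    3  bddbbdef$egfeaeeffbdhc  c
    4  bdef$egfeaeeffbdhcbddb  b
    5  bdhcbddbbdef$egfeaeeff  f
    6  cbddbbdef$egfeaeeffbdh  h
    7  dbbdef$egfeaeeffbdhcbd  d
    8  ddbbdef$egfeaeeffbdhcb  b
    9  def$egfeaeeffbdhcbddbb  b
   10  dhcbddbbdef$egfeaeeffb  b
   11  eaeeffbdhcbddbbdef$egf  f
   12  eeffbdhcbddbbdef$egfea  a
   13  ef$egfeaeeffbdhcbddbbd  d
   14  effbdhcbddbbdef$egfeae  e
   15  egfeaeeffbdhcbddbbdef$  $
   16  f$egfeaeeffbdhcbddbbde  e
   17  fbdhcbddbbdef$egfeaeef  f
   18  feaeeffbdhcbddbbdef$eg  g
   19  ffbdhcbddbbdef$egfeaee  e
   20  gfeaeeffbdhcbddbbdef$e  e
   21  hcbddbbdef$egfeaeeffbd  d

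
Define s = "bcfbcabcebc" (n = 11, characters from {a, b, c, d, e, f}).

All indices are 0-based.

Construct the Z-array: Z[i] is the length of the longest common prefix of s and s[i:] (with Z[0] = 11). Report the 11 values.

[11, 0, 0, 2, 0, 0, 2, 0, 0, 2, 0]

Z[0]=11
i=1: fresh scan; Z[1]=0
i=2: fresh scan; Z[2]=0
i=3: fresh scan; Z[3]=2 extend→box=[3,5)
i=4: min(r-i=1, Z[1]=0)=0; Z[4]=0
i=5: fresh scan; Z[5]=0
i=6: fresh scan; Z[6]=2 extend→box=[6,8)
i=7: min(r-i=1, Z[1]=0)=0; Z[7]=0
i=8: fresh scan; Z[8]=0
i=9: fresh scan; Z[9]=2 extend→box=[9,11)
i=10: min(r-i=1, Z[1]=0)=0; Z[10]=0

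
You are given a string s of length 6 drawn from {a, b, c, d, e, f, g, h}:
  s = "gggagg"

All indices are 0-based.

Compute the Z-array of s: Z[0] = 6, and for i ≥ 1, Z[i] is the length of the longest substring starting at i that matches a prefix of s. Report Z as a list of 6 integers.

[6, 2, 1, 0, 2, 1]

Z[0]=6
i=1: fresh scan; Z[1]=2 grow→box=[1,3)
i=2: min(r-i=1, Z[1]=2)=1; Z[2]=1
i=3: fresh scan; Z[3]=0
i=4: fresh scan; Z[4]=2 grow→box=[4,6)
i=5: min(r-i=1, Z[1]=2)=1; Z[5]=1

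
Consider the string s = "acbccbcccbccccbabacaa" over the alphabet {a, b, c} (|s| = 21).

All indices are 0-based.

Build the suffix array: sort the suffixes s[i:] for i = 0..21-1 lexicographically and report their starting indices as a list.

[20, 19, 15, 17, 0, 14, 16, 2, 5, 9, 18, 13, 1, 4, 8, 12, 3, 7, 11, 6, 10]

rank→(start, suffix):
  0 → (20, 'a')
  1 → (19, 'aa')
  2 → (15, 'abacaa')
  3 → (17, 'acaa')
  4 → (0, 'acbccbcccbccccbabacaa')
  5 → (14, 'babacaa')
  6 → (16, 'bacaa')
  7 → (2, 'bccbcccbccccbabacaa')
  8 → (5, 'bcccbccccbabacaa')
  9 → (9, 'bccccbabacaa')
  10 → (18, 'caa')
  11 → (13, 'cbabacaa')
  12 → (1, 'cbccbcccbccccbabacaa')
  13 → (4, 'cbcccbccccbabacaa')
  14 → (8, 'cbccccbabacaa')
  15 → (12, 'ccbabacaa')
  16 → (3, 'ccbcccbccccbabacaa')
  17 → (7, 'ccbccccbabacaa')
  18 → (11, 'cccbabacaa')
  19 → (6, 'cccbccccbabacaa')
  20 → (10, 'ccccbabacaa')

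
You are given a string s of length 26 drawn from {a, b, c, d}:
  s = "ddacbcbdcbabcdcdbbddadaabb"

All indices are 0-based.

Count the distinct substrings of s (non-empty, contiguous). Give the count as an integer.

317

rank | idx | suffix
   0 |  22 | aabb
   1 |  23 | abb
   2 |  10 | abcdcdbbddadaabb
   3 |   2 | acbcbdcbabcdcdbbddadaabb
   4 |  20 | adaabb
   5 |  25 | b
   6 |   9 | babcdcdbbddadaabb
   7 |  24 | bb
   8 |  16 | bbddadaabb
   9 |   4 | bcbdcbabcdcdbbddadaabb
  10 |  11 | bcdcdbbddadaabb
  11 |   6 | bdcbabcdcdbbddadaabb
  12 |  17 | bddadaabb
  13 |   8 | cbabcdcdbbddadaabb
  14 |   3 | cbcbdcbabcdcdbbddadaabb
  15 |   5 | cbdcbabcdcdbbddadaabb
  16 |  14 | cdbbddadaabb
  17 |  12 | cdcdbbddadaabb
  18 |  21 | daabb
  19 |   1 | dacbcbdcbabcdcdbbddadaabb
  20 |  19 | dadaabb
  21 |  15 | dbbddadaabb
  22 |   7 | dcbabcdcdbbddadaabb
  23 |  13 | dcdbbddadaabb
  24 |   0 | ddacbcbdcbabcdcdbbddadaabb
  25 |  18 | ddadaabb

SA = [22, 23, 10, 2, 20, 25, 9, 24, 16, 4, 11, 6, 17, 8, 3, 5, 14, 12, 21, 1, 19, 15, 7, 13, 0, 18]
rank  pair      lcp
   1  s[22:],s[23:]  1  'a'
   2  s[23:],s[10:]  2  'ab'
   3  s[10:],s[2:]  1  'a'
   4  s[2:],s[20:]  1  'a'
   5  s[20:],s[25:]  0  ''
   6  s[25:],s[9:]  1  'b'
   7  s[9:],s[24:]  1  'b'
   8  s[24:],s[16:]  2  'bb'
   9  s[16:],s[4:]  1  'b'
  10  s[4:],s[11:]  2  'bc'
  11  s[11:],s[6:]  1  'b'
  12  s[6:],s[17:]  2  'bd'
  13  s[17:],s[8:]  0  ''
  14  s[8:],s[3:]  2  'cb'
  15  s[3:],s[5:]  2  'cb'
  16  s[5:],s[14:]  1  'c'
  17  s[14:],s[12:]  2  'cd'
  18  s[12:],s[21:]  0  ''
  19  s[21:],s[1:]  2  'da'
  20  s[1:],s[19:]  2  'da'
  21  s[19:],s[15:]  1  'd'
  22  s[15:],s[7:]  1  'd'
  23  s[7:],s[13:]  2  'dc'
  24  s[13:],s[0:]  1  'd'
  25  s[0:],s[18:]  3  'dda'

n(n+1)/2 = 26·27/2 = 351
Σ LCP = 0 + 1 + 2 + 1 + 1 + 0 + 1 + 1 + 2 + 1 + 2 + 1 + 2 + 0 + 2 + 2 + 1 + 2 + 0 + 2 + 2 + 1 + 1 + 2 + 1 + 3 = 34
distinct = 351 − 34 = 317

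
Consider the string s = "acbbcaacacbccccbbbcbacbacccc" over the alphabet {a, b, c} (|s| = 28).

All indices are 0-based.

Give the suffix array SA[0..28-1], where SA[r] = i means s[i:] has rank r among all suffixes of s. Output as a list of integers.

rank | idx | suffix
   0 |   5 | aacacbccccbbbcbacbacccc
   1 |   6 | acacbccccbbbcbacbacccc
   2 |  20 | acbacccc
   3 |   0 | acbbcaacacbccccbbbcbacbacccc
   4 |   8 | acbccccbbbcbacbacccc
   5 |  23 | acccc
   6 |  19 | bacbacccc
   7 |  22 | bacccc
   8 |  15 | bbbcbacbacccc
   9 |   2 | bbcaacacbccccbbbcbacbacccc
  10 |  16 | bbcbacbacccc
  11 |   3 | bcaacacbccccbbbcbacbacccc
  12 |  17 | bcbacbacccc
  13 |  10 | bccccbbbcbacbacccc
  14 |  27 | c
  15 |   4 | caacacbccccbbbcbacbacccc
  16 |   7 | cacbccccbbbcbacbacccc
  17 |  18 | cbacbacccc
  18 |  21 | cbacccc
  19 |  14 | cbbbcbacbacccc
  20 |   1 | cbbcaacacbccccbbbcbacbacccc
  21 |   9 | cbccccbbbcbacbacccc
  22 |  26 | cc
  23 |  13 | ccbbbcbacbacccc
  24 |  25 | ccc
  25 |  12 | cccbbbcbacbacccc
  26 |  24 | cccc
  27 |  11 | ccccbbbcbacbacccc

[5, 6, 20, 0, 8, 23, 19, 22, 15, 2, 16, 3, 17, 10, 27, 4, 7, 18, 21, 14, 1, 9, 26, 13, 25, 12, 24, 11]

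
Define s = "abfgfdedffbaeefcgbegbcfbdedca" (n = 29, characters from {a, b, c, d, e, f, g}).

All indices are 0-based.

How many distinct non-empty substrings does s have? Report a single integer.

408

rank→(start, suffix):
  0 → (28, 'a')
  1 → (0, 'abfgfdedffbaeefcgbegbcfbdedca')
  2 → (11, 'aeefcgbegbcfbdedca')
  3 → (10, 'baeefcgbegbcfbdedca')
  4 → (20, 'bcfbdedca')
  5 → (23, 'bdedca')
  6 → (17, 'begbcfbdedca')
  7 → (1, 'bfgfdedffbaeefcgbegbcfbdedca')
  8 → (27, 'ca')
  9 → (21, 'cfbdedca')
  10 → (15, 'cgbegbcfbdedca')
  11 → (26, 'dca')
  12 → (24, 'dedca')
  13 → (5, 'dedffbaeefcgbegbcfbdedca')
  14 → (7, 'dffbaeefcgbegbcfbdedca')
  15 → (25, 'edca')
  16 → (6, 'edffbaeefcgbegbcfbdedca')
  17 → (12, 'eefcgbegbcfbdedca')
  18 → (13, 'efcgbegbcfbdedca')
  19 → (18, 'egbcfbdedca')
  20 → (9, 'fbaeefcgbegbcfbdedca')
  21 → (22, 'fbdedca')
  22 → (14, 'fcgbegbcfbdedca')
  23 → (4, 'fdedffbaeefcgbegbcfbdedca')
  24 → (8, 'ffbaeefcgbegbcfbdedca')
  25 → (2, 'fgfdedffbaeefcgbegbcfbdedca')
  26 → (19, 'gbcfbdedca')
  27 → (16, 'gbegbcfbdedca')
  28 → (3, 'gfdedffbaeefcgbegbcfbdedca')

SA = [28, 0, 11, 10, 20, 23, 17, 1, 27, 21, 15, 26, 24, 5, 7, 25, 6, 12, 13, 18, 9, 22, 14, 4, 8, 2, 19, 16, 3]
[i] adj suffixes → lcp
  [1] 28/0 → 1 ('a')
  [2] 0/11 → 1 ('a')
  [3] 11/10 → 0 ('')
  [4] 10/20 → 1 ('b')
  [5] 20/23 → 1 ('b')
  [6] 23/17 → 1 ('b')
  [7] 17/1 → 1 ('b')
  [8] 1/27 → 0 ('')
  [9] 27/21 → 1 ('c')
  [10] 21/15 → 1 ('c')
  [11] 15/26 → 0 ('')
  [12] 26/24 → 1 ('d')
  [13] 24/5 → 3 ('ded')
  [14] 5/7 → 1 ('d')
  [15] 7/25 → 0 ('')
  [16] 25/6 → 2 ('ed')
  [17] 6/12 → 1 ('e')
  [18] 12/13 → 1 ('e')
  [19] 13/18 → 1 ('e')
  [20] 18/9 → 0 ('')
  [21] 9/22 → 2 ('fb')
  [22] 22/14 → 1 ('f')
  [23] 14/4 → 1 ('f')
  [24] 4/8 → 1 ('f')
  [25] 8/2 → 1 ('f')
  [26] 2/19 → 0 ('')
  [27] 19/16 → 2 ('gb')
  [28] 16/3 → 1 ('g')

n(n+1)/2 = 29·30/2 = 435
Σ LCP = 0 + 1 + 1 + 0 + 1 + 1 + 1 + 1 + 0 + 1 + 1 + 0 + 1 + 3 + 1 + 0 + 2 + 1 + 1 + 1 + 0 + 2 + 1 + 1 + 1 + 1 + 0 + 2 + 1 = 27
distinct = 435 − 27 = 408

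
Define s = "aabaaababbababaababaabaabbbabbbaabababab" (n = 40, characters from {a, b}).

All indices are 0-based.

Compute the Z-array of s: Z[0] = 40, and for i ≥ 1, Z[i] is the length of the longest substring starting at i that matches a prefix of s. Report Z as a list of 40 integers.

Z[0]=40
i=1: i≥r, start 0; Z[1]=1 scan→box=[1,2)
i=2: i≥r, start 0; Z[2]=0
i=3: i≥r, start 0; Z[3]=2 scan→box=[3,5)
i=4: min(r-i=1, Z[1]=1)=1; Z[4]=4 scan→box=[4,8)
i=5: min(r-i=3, Z[1]=1)=1; Z[5]=1
i=6: min(r-i=2, Z[2]=0)=0; Z[6]=0
i=7: min(r-i=1, Z[3]=2)=1; Z[7]=1
i=8: i≥r, start 0; Z[8]=0
i=9: i≥r, start 0; Z[9]=0
i=10: i≥r, start 0; Z[10]=1 scan→box=[10,11)
i=11: i≥r, start 0; Z[11]=0
i=12: i≥r, start 0; Z[12]=1 scan→box=[12,13)
i=13: i≥r, start 0; Z[13]=0
i=14: i≥r, start 0; Z[14]=4 scan→box=[14,18)
i=15: min(r-i=3, Z[1]=1)=1; Z[15]=1
i=16: min(r-i=2, Z[2]=0)=0; Z[16]=0
i=17: min(r-i=1, Z[3]=2)=1; Z[17]=1
i=18: i≥r, start 0; Z[18]=0
i=19: i≥r, start 0; Z[19]=5 scan→box=[19,24)
i=20: min(r-i=4, Z[1]=1)=1; Z[20]=1
i=21: min(r-i=3, Z[2]=0)=0; Z[21]=0
i=22: min(r-i=2, Z[3]=2)=2; Z[22]=3 scan→box=[22,25)
i=23: min(r-i=2, Z[1]=1)=1; Z[23]=1
i=24: min(r-i=1, Z[2]=0)=0; Z[24]=0
i=25: i≥r, start 0; Z[25]=0
i=26: i≥r, start 0; Z[26]=0
i=27: i≥r, start 0; Z[27]=1 scan→box=[27,28)
i=28: i≥r, start 0; Z[28]=0
i=29: i≥r, start 0; Z[29]=0
i=30: i≥r, start 0; Z[30]=0
i=31: i≥r, start 0; Z[31]=4 scan→box=[31,35)
i=32: min(r-i=3, Z[1]=1)=1; Z[32]=1
i=33: min(r-i=2, Z[2]=0)=0; Z[33]=0
i=34: min(r-i=1, Z[3]=2)=1; Z[34]=1
i=35: i≥r, start 0; Z[35]=0
i=36: i≥r, start 0; Z[36]=1 scan→box=[36,37)
i=37: i≥r, start 0; Z[37]=0
i=38: i≥r, start 0; Z[38]=1 scan→box=[38,39)
i=39: i≥r, start 0; Z[39]=0

[40, 1, 0, 2, 4, 1, 0, 1, 0, 0, 1, 0, 1, 0, 4, 1, 0, 1, 0, 5, 1, 0, 3, 1, 0, 0, 0, 1, 0, 0, 0, 4, 1, 0, 1, 0, 1, 0, 1, 0]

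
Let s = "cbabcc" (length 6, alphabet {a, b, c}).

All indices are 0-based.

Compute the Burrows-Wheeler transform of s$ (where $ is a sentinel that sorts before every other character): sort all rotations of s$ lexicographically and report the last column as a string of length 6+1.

rank  rotation last
    0  $cbabcc  c
    1  abcc$cb  b
    2  babcc$c  c
    3  bcc$cba  a
    4  c$cbabc  c
    5  cbabcc$  $
    6  cc$cbab  b

cbcac$b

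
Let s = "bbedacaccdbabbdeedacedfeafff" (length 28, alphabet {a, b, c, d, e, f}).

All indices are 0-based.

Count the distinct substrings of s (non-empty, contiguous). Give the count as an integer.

374

rank | idx | suffix
   0 |  11 | abbdeedacedfeafff
   1 |   4 | acaccdbabbdeedacedfeafff
   2 |   6 | accdbabbdeedacedfeafff
   3 |  18 | acedfeafff
   4 |  24 | afff
   5 |  10 | babbdeedacedfeafff
   6 |  12 | bbdeedacedfeafff
   7 |   0 | bbedacaccdbabbdeedacedfeafff
   8 |  13 | bdeedacedfeafff
   9 |   1 | bedacaccdbabbdeedacedfeafff
  10 |   5 | caccdbabbdeedacedfeafff
  11 |   7 | ccdbabbdeedacedfeafff
  12 |   8 | cdbabbdeedacedfeafff
  13 |  19 | cedfeafff
  14 |   3 | dacaccdbabbdeedacedfeafff
  15 |  17 | dacedfeafff
  16 |   9 | dbabbdeedacedfeafff
  17 |  14 | deedacedfeafff
  18 |  21 | dfeafff
  19 |  23 | eafff
  20 |   2 | edacaccdbabbdeedacedfeafff
  21 |  16 | edacedfeafff
  22 |  20 | edfeafff
  23 |  15 | eedacedfeafff
  24 |  27 | f
  25 |  22 | feafff
  26 |  26 | ff
  27 |  25 | fff

SA = [11, 4, 6, 18, 24, 10, 12, 0, 13, 1, 5, 7, 8, 19, 3, 17, 9, 14, 21, 23, 2, 16, 20, 15, 27, 22, 26, 25]
[i] adj suffixes → lcp
  [1] 11/4 → 1 ('a')
  [2] 4/6 → 2 ('ac')
  [3] 6/18 → 2 ('ac')
  [4] 18/24 → 1 ('a')
  [5] 24/10 → 0 ('')
  [6] 10/12 → 1 ('b')
  [7] 12/0 → 2 ('bb')
  [8] 0/13 → 1 ('b')
  [9] 13/1 → 1 ('b')
  [10] 1/5 → 0 ('')
  [11] 5/7 → 1 ('c')
  [12] 7/8 → 1 ('c')
  [13] 8/19 → 1 ('c')
  [14] 19/3 → 0 ('')
  [15] 3/17 → 3 ('dac')
  [16] 17/9 → 1 ('d')
  [17] 9/14 → 1 ('d')
  [18] 14/21 → 1 ('d')
  [19] 21/23 → 0 ('')
  [20] 23/2 → 1 ('e')
  [21] 2/16 → 4 ('edac')
  [22] 16/20 → 2 ('ed')
  [23] 20/15 → 1 ('e')
  [24] 15/27 → 0 ('')
  [25] 27/22 → 1 ('f')
  [26] 22/26 → 1 ('f')
  [27] 26/25 → 2 ('ff')

n(n+1)/2 = 28·29/2 = 406
Σ LCP = 0 + 1 + 2 + 2 + 1 + 0 + 1 + 2 + 1 + 1 + 0 + 1 + 1 + 1 + 0 + 3 + 1 + 1 + 1 + 0 + 1 + 4 + 2 + 1 + 0 + 1 + 1 + 2 = 32
distinct = 406 − 32 = 374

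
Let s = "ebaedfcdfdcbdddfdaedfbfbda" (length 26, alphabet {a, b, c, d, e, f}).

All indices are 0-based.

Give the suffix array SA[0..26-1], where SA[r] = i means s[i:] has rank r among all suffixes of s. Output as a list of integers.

[25, 17, 2, 1, 23, 11, 21, 10, 6, 24, 16, 9, 12, 13, 19, 4, 14, 7, 0, 18, 3, 22, 20, 5, 15, 8]

rank | idx | suffix
   0 |  25 | a
   1 |  17 | aedfbfbda
   2 |   2 | aedfcdfdcbdddfdaedfbfbda
   3 |   1 | baedfcdfdcbdddfdaedfbfbda
   4 |  23 | bda
   5 |  11 | bdddfdaedfbfbda
   6 |  21 | bfbda
   7 |  10 | cbdddfdaedfbfbda
   8 |   6 | cdfdcbdddfdaedfbfbda
   9 |  24 | da
  10 |  16 | daedfbfbda
  11 |   9 | dcbdddfdaedfbfbda
  12 |  12 | dddfdaedfbfbda
  13 |  13 | ddfdaedfbfbda
  14 |  19 | dfbfbda
  15 |   4 | dfcdfdcbdddfdaedfbfbda
  16 |  14 | dfdaedfbfbda
  17 |   7 | dfdcbdddfdaedfbfbda
  18 |   0 | ebaedfcdfdcbdddfdaedfbfbda
  19 |  18 | edfbfbda
  20 |   3 | edfcdfdcbdddfdaedfbfbda
  21 |  22 | fbda
  22 |  20 | fbfbda
  23 |   5 | fcdfdcbdddfdaedfbfbda
  24 |  15 | fdaedfbfbda
  25 |   8 | fdcbdddfdaedfbfbda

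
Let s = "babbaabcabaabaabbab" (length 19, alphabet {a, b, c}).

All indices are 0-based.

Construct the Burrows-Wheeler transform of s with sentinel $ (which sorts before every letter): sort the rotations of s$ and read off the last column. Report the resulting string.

bbbbbcabaaaaabb$aaab

rank  rotation              last
    0  $babbaabcabaabaabbab  b
    1  aabaabbab$babbaabcab  b
    2  aabbab$babbaabcabaab  b
    3  aabcabaabaabbab$babb  b
    4  ab$babbaabcabaabaabb  b
    5  abaabaabbab$babbaabc  c
    6  abaabbab$babbaabcaba  a
    7  abbaabcabaabaabbab$b  b
    8  abbab$babbaabcabaaba  a
    9  abcabaabaabbab$babba  a
   10  b$babbaabcabaabaabba  a
   11  baabaabbab$babbaabca  a
   12  baabbab$babbaabcabaa  a
   13  baabcabaabaabbab$bab  b
   14  bab$babbaabcabaabaab  b
   15  babbaabcabaabaabbab$  $
   16  bbaabcabaabaabbab$ba  a
   17  bbab$babbaabcabaabaa  a
   18  bcabaabaabbab$babbaa  a
   19  cabaabaabbab$babbaab  b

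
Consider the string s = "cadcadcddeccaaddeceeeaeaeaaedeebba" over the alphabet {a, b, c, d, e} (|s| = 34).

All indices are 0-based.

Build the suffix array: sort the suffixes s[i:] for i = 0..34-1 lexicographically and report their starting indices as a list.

rank→(start, suffix):
  0 → (33, 'a')
  1 → (12, 'aaddeceeeaeaeaaedeebba')
  2 → (25, 'aaedeebba')
  3 → (1, 'adcadcddeccaaddeceeeaeaeaaedeebba')
  4 → (4, 'adcddeccaaddeceeeaeaeaaedeebba')
  5 → (13, 'addeceeeaeaeaaedeebba')
  6 → (23, 'aeaaedeebba')
  7 → (21, 'aeaeaaedeebba')
  8 → (26, 'aedeebba')
  9 → (32, 'ba')
  10 → (31, 'bba')
  11 → (11, 'caaddeceeeaeaeaaedeebba')
  12 → (0, 'cadcadcddeccaaddeceeeaeaeaaedeebba')
  13 → (3, 'cadcddeccaaddeceeeaeaeaaedeebba')
  14 → (10, 'ccaaddeceeeaeaeaaedeebba')
  15 → (6, 'cddeccaaddeceeeaeaeaaedeebba')
  16 → (17, 'ceeeaeaeaaedeebba')
  17 → (2, 'dcadcddeccaaddeceeeaeaeaaedeebba')
  18 → (5, 'dcddeccaaddeceeeaeaeaaedeebba')
  19 → (7, 'ddeccaaddeceeeaeaeaaedeebba')
  20 → (14, 'ddeceeeaeaeaaedeebba')
  21 → (8, 'deccaaddeceeeaeaeaaedeebba')
  22 → (15, 'deceeeaeaeaaedeebba')
  23 → (28, 'deebba')
  24 → (24, 'eaaedeebba')
  25 → (22, 'eaeaaedeebba')
  26 → (20, 'eaeaeaaedeebba')
  27 → (30, 'ebba')
  28 → (9, 'eccaaddeceeeaeaeaaedeebba')
  29 → (16, 'eceeeaeaeaaedeebba')
  30 → (27, 'edeebba')
  31 → (19, 'eeaeaeaaedeebba')
  32 → (29, 'eebba')
  33 → (18, 'eeeaeaeaaedeebba')

[33, 12, 25, 1, 4, 13, 23, 21, 26, 32, 31, 11, 0, 3, 10, 6, 17, 2, 5, 7, 14, 8, 15, 28, 24, 22, 20, 30, 9, 16, 27, 19, 29, 18]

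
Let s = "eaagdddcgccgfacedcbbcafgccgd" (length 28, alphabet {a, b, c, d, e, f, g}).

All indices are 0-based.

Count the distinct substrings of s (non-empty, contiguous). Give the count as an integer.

sorted suffixes:
  #0 SA[0]=1  'aagdddcgccgfacedcbbcafgccgd'
  #1 SA[1]=13  'acedcbbcafgccgd'
  #2 SA[2]=21  'afgccgd'
  #3 SA[3]=2  'agdddcgccgfacedcbbcafgccgd'
  #4 SA[4]=18  'bbcafgccgd'
  #5 SA[5]=19  'bcafgccgd'
  #6 SA[6]=20  'cafgccgd'
  #7 SA[7]=17  'cbbcafgccgd'
  #8 SA[8]=24  'ccgd'
  #9 SA[9]=9  'ccgfacedcbbcafgccgd'
  #10 SA[10]=14  'cedcbbcafgccgd'
  #11 SA[11]=7  'cgccgfacedcbbcafgccgd'
  #12 SA[12]=25  'cgd'
  #13 SA[13]=10  'cgfacedcbbcafgccgd'
  #14 SA[14]=27  'd'
  #15 SA[15]=16  'dcbbcafgccgd'
  #16 SA[16]=6  'dcgccgfacedcbbcafgccgd'
  #17 SA[17]=5  'ddcgccgfacedcbbcafgccgd'
  #18 SA[18]=4  'dddcgccgfacedcbbcafgccgd'
  #19 SA[19]=0  'eaagdddcgccgfacedcbbcafgccgd'
  #20 SA[20]=15  'edcbbcafgccgd'
  #21 SA[21]=12  'facedcbbcafgccgd'
  #22 SA[22]=22  'fgccgd'
  #23 SA[23]=23  'gccgd'
  #24 SA[24]=8  'gccgfacedcbbcafgccgd'
  #25 SA[25]=26  'gd'
  #26 SA[26]=3  'gdddcgccgfacedcbbcafgccgd'
  #27 SA[27]=11  'gfacedcbbcafgccgd'

SA = [1, 13, 21, 2, 18, 19, 20, 17, 24, 9, 14, 7, 25, 10, 27, 16, 6, 5, 4, 0, 15, 12, 22, 23, 8, 26, 3, 11]
i: (SA[i-1],SA[i]) lcp shared
  1: (1,13) 1 'a'
  2: (13,21) 1 'a'
  3: (21,2) 1 'a'
  4: (2,18) 0 ''
  5: (18,19) 1 'b'
  6: (19,20) 0 ''
  7: (20,17) 1 'c'
  8: (17,24) 1 'c'
  9: (24,9) 3 'ccg'
  10: (9,14) 1 'c'
  11: (14,7) 1 'c'
  12: (7,25) 2 'cg'
  13: (25,10) 2 'cg'
  14: (10,27) 0 ''
  15: (27,16) 1 'd'
  16: (16,6) 2 'dc'
  17: (6,5) 1 'd'
  18: (5,4) 2 'dd'
  19: (4,0) 0 ''
  20: (0,15) 1 'e'
  21: (15,12) 0 ''
  22: (12,22) 1 'f'
  23: (22,23) 0 ''
  24: (23,8) 4 'gccg'
  25: (8,26) 1 'g'
  26: (26,3) 2 'gd'
  27: (3,11) 1 'g'

n(n+1)/2 = 28·29/2 = 406
Σ LCP = 0 + 1 + 1 + 1 + 0 + 1 + 0 + 1 + 1 + 3 + 1 + 1 + 2 + 2 + 0 + 1 + 2 + 1 + 2 + 0 + 1 + 0 + 1 + 0 + 4 + 1 + 2 + 1 = 31
distinct = 406 − 31 = 375

375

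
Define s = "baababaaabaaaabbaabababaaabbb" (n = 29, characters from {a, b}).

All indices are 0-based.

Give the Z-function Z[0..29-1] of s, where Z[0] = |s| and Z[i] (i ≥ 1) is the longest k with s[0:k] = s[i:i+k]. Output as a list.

Z[0]=29
i=1: fresh scan; Z[1]=0
i=2: fresh scan; Z[2]=0
i=3: fresh scan; Z[3]=2 grow→box=[3,5)
i=4: min(r-i=1, Z[1]=0)=0; Z[4]=0
i=5: fresh scan; Z[5]=3 grow→box=[5,8)
i=6: min(r-i=2, Z[1]=0)=0; Z[6]=0
i=7: min(r-i=1, Z[2]=0)=0; Z[7]=0
i=8: fresh scan; Z[8]=0
i=9: fresh scan; Z[9]=3 grow→box=[9,12)
i=10: min(r-i=2, Z[1]=0)=0; Z[10]=0
i=11: min(r-i=1, Z[2]=0)=0; Z[11]=0
i=12: fresh scan; Z[12]=0
i=13: fresh scan; Z[13]=0
i=14: fresh scan; Z[14]=1 grow→box=[14,15)
i=15: fresh scan; Z[15]=7 grow→box=[15,22)
i=16: min(r-i=6, Z[1]=0)=0; Z[16]=0
i=17: min(r-i=5, Z[2]=0)=0; Z[17]=0
i=18: min(r-i=4, Z[3]=2)=2; Z[18]=2
i=19: min(r-i=3, Z[4]=0)=0; Z[19]=0
i=20: min(r-i=2, Z[5]=3)=2; Z[20]=2
i=21: min(r-i=1, Z[6]=0)=0; Z[21]=0
i=22: fresh scan; Z[22]=3 grow→box=[22,25)
i=23: min(r-i=2, Z[1]=0)=0; Z[23]=0
i=24: min(r-i=1, Z[2]=0)=0; Z[24]=0
i=25: fresh scan; Z[25]=0
i=26: fresh scan; Z[26]=1 grow→box=[26,27)
i=27: fresh scan; Z[27]=1 grow→box=[27,28)
i=28: fresh scan; Z[28]=1 grow→box=[28,29)

[29, 0, 0, 2, 0, 3, 0, 0, 0, 3, 0, 0, 0, 0, 1, 7, 0, 0, 2, 0, 2, 0, 3, 0, 0, 0, 1, 1, 1]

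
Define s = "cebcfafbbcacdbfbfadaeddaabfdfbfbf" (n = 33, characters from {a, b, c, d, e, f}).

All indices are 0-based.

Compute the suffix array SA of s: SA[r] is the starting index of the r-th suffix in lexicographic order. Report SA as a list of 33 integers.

rank | idx | suffix
   0 |  23 | aabfdfbfbf
   1 |  24 | abfdfbfbf
   2 |  10 | acdbfbfadaeddaabfdfbfbf
   3 |  17 | adaeddaabfdfbfbf
   4 |  19 | aeddaabfdfbfbf
   5 |   5 | afbbcacdbfbfadaeddaabfdfbfbf
   6 |   7 | bbcacdbfbfadaeddaabfdfbfbf
   7 |   8 | bcacdbfbfadaeddaabfdfbfbf
   8 |   2 | bcfafbbcacdbfbfadaeddaabfdfbfbf
   9 |  31 | bf
  10 |  15 | bfadaeddaabfdfbfbf
  11 |  29 | bfbf
  12 |  13 | bfbfadaeddaabfdfbfbf
  13 |  25 | bfdfbfbf
  14 |   9 | cacdbfbfadaeddaabfdfbfbf
  15 |  11 | cdbfbfadaeddaabfdfbfbf
  16 |   0 | cebcfafbbcacdbfbfadaeddaabfdfbfbf
  17 |   3 | cfafbbcacdbfbfadaeddaabfdfbfbf
  18 |  22 | daabfdfbfbf
  19 |  18 | daeddaabfdfbfbf
  20 |  12 | dbfbfadaeddaabfdfbfbf
  21 |  21 | ddaabfdfbfbf
  22 |  27 | dfbfbf
  23 |   1 | ebcfafbbcacdbfbfadaeddaabfdfbfbf
  24 |  20 | eddaabfdfbfbf
  25 |  32 | f
  26 |  16 | fadaeddaabfdfbfbf
  27 |   4 | fafbbcacdbfbfadaeddaabfdfbfbf
  28 |   6 | fbbcacdbfbfadaeddaabfdfbfbf
  29 |  30 | fbf
  30 |  14 | fbfadaeddaabfdfbfbf
  31 |  28 | fbfbf
  32 |  26 | fdfbfbf

[23, 24, 10, 17, 19, 5, 7, 8, 2, 31, 15, 29, 13, 25, 9, 11, 0, 3, 22, 18, 12, 21, 27, 1, 20, 32, 16, 4, 6, 30, 14, 28, 26]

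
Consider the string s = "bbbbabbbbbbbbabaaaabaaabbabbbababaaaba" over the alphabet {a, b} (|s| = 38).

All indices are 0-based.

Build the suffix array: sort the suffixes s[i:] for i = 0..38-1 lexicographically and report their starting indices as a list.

rank→(start, suffix):
  0 → (37, 'a')
  1 → (15, 'aaaabaaabbabbbababaaaba')
  2 → (33, 'aaaba')
  3 → (16, 'aaabaaabbabbbababaaaba')
  4 → (20, 'aaabbabbbababaaaba')
  5 → (34, 'aaba')
  6 → (17, 'aabaaabbabbbababaaaba')
  7 → (21, 'aabbabbbababaaaba')
  8 → (35, 'aba')
  9 → (13, 'abaaaabaaabbabbbababaaaba')
  10 → (31, 'abaaaba')
  11 → (18, 'abaaabbabbbababaaaba')
  12 → (29, 'ababaaaba')
  13 → (22, 'abbabbbababaaaba')
  14 → (25, 'abbbababaaaba')
  15 → (4, 'abbbbbbbbabaaaabaaabbabbbababaaaba')
  16 → (36, 'ba')
  17 → (14, 'baaaabaaabbabbbababaaaba')
  18 → (32, 'baaaba')
  19 → (19, 'baaabbabbbababaaaba')
  20 → (12, 'babaaaabaaabbabbbababaaaba')
  21 → (30, 'babaaaba')
  22 → (28, 'bababaaaba')
  23 → (24, 'babbbababaaaba')
  24 → (3, 'babbbbbbbbabaaaabaaabbabbbababaaaba')
  25 → (11, 'bbabaaaabaaabbabbbababaaaba')
  26 → (27, 'bbababaaaba')
  27 → (23, 'bbabbbababaaaba')
  28 → (2, 'bbabbbbbbbbabaaaabaaabbabbbababaaaba')
  29 → (10, 'bbbabaaaabaaabbabbbababaaaba')
  30 → (26, 'bbbababaaaba')
  31 → (1, 'bbbabbbbbbbbabaaaabaaabbabbbababaaaba')
  32 → (9, 'bbbbabaaaabaaabbabbbababaaaba')
  33 → (0, 'bbbbabbbbbbbbabaaaabaaabbabbbababaaaba')
  34 → (8, 'bbbbbabaaaabaaabbabbbababaaaba')
  35 → (7, 'bbbbbbabaaaabaaabbabbbababaaaba')
  36 → (6, 'bbbbbbbabaaaabaaabbabbbababaaaba')
  37 → (5, 'bbbbbbbbabaaaabaaabbabbbababaaaba')

[37, 15, 33, 16, 20, 34, 17, 21, 35, 13, 31, 18, 29, 22, 25, 4, 36, 14, 32, 19, 12, 30, 28, 24, 3, 11, 27, 23, 2, 10, 26, 1, 9, 0, 8, 7, 6, 5]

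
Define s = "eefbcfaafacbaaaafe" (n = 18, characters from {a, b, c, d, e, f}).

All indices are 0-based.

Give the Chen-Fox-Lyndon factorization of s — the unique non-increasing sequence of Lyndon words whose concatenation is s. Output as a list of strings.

emit factor 1: 'eef' (i=0, period=3)
emit factor 2: 'bcf' (i=3, period=3)
emit factor 3: 'aafacb' (i=6, period=6)
emit factor 4: 'aaaafe' (i=12, period=6)

["eef", "bcf", "aafacb", "aaaafe"]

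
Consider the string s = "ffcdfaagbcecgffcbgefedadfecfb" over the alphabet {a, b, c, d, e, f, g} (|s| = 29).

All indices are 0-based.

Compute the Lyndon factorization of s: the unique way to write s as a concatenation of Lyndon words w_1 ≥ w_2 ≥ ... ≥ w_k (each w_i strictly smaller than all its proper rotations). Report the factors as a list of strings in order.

emit factor 1: 'f' (i=0, period=1)
emit factor 2: 'f' (i=1, period=1)
emit factor 3: 'cdf' (i=2, period=3)
emit factor 4: 'aagbcecgffcbgefedadfecfb' (i=5, period=24)

["f", "f", "cdf", "aagbcecgffcbgefedadfecfb"]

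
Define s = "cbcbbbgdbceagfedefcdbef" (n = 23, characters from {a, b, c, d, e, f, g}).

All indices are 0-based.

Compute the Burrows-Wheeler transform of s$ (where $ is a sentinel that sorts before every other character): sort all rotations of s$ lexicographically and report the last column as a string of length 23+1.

rank  rotation                  last
    0  $cbcbbbgdbceagfedefcdbef  f
    1  agfedefcdbef$cbcbbbgdbce  e
    2  bbbgdbceagfedefcdbef$cbc  c
    3  bbgdbceagfedefcdbef$cbcb  b
    4  bcbbbgdbceagfedefcdbef$c  c
    5  bceagfedefcdbef$cbcbbbgd  d
    6  bef$cbcbbbgdbceagfedefcd  d
    7  bgdbceagfedefcdbef$cbcbb  b
    8  cbbbgdbceagfedefcdbef$cb  b
    9  cbcbbbgdbceagfedefcdbef$  $
   10  cdbef$cbcbbbgdbceagfedef  f
   11  ceagfedefcdbef$cbcbbbgdb  b
   12  dbceagfedefcdbef$cbcbbbg  g
   13  dbef$cbcbbbgdbceagfedefc  c
   14  defcdbef$cbcbbbgdbceagfe  e
   15  eagfedefcdbef$cbcbbbgdbc  c
   16  edefcdbef$cbcbbbgdbceagf  f
   17  ef$cbcbbbgdbceagfedefcdb  b
   18  efcdbef$cbcbbbgdbceagfed  d
   19  f$cbcbbbgdbceagfedefcdbe  e
   20  fcdbef$cbcbbbgdbceagfede  e
   21  fedefcdbef$cbcbbbgdbceag  g
   22  gdbceagfedefcdbef$cbcbbb  b
   23  gfedefcdbef$cbcbbbgdbcea  a

fecbcddbb$fbgcecfbdeegba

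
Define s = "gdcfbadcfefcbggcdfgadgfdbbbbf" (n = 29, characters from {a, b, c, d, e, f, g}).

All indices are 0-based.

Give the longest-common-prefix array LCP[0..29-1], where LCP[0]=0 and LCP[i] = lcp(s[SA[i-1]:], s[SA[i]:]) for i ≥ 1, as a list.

[0, 2, 0, 1, 3, 2, 1, 1, 0, 1, 1, 2, 0, 1, 3, 1, 1, 0, 0, 1, 1, 1, 1, 1, 0, 1, 1, 1, 1]

rank→(start, suffix):
  0 → (5, 'adcfefcbggcdfgadgfdbbbbf')
  1 → (19, 'adgfdbbbbf')
  2 → (4, 'badcfefcbggcdfgadgfdbbbbf')
  3 → (24, 'bbbbf')
  4 → (25, 'bbbf')
  5 → (26, 'bbf')
  6 → (27, 'bf')
  7 → (12, 'bggcdfgadgfdbbbbf')
  8 → (11, 'cbggcdfgadgfdbbbbf')
  9 → (15, 'cdfgadgfdbbbbf')
  10 → (2, 'cfbadcfefcbggcdfgadgfdbbbbf')
  11 → (7, 'cfefcbggcdfgadgfdbbbbf')
  12 → (23, 'dbbbbf')
  13 → (1, 'dcfbadcfefcbggcdfgadgfdbbbbf')
  14 → (6, 'dcfefcbggcdfgadgfdbbbbf')
  15 → (16, 'dfgadgfdbbbbf')
  16 → (20, 'dgfdbbbbf')
  17 → (9, 'efcbggcdfgadgfdbbbbf')
  18 → (28, 'f')
  19 → (3, 'fbadcfefcbggcdfgadgfdbbbbf')
  20 → (10, 'fcbggcdfgadgfdbbbbf')
  21 → (22, 'fdbbbbf')
  22 → (8, 'fefcbggcdfgadgfdbbbbf')
  23 → (17, 'fgadgfdbbbbf')
  24 → (18, 'gadgfdbbbbf')
  25 → (14, 'gcdfgadgfdbbbbf')
  26 → (0, 'gdcfbadcfefcbggcdfgadgfdbbbbf')
  27 → (21, 'gfdbbbbf')
  28 → (13, 'ggcdfgadgfdbbbbf')

SA = [5, 19, 4, 24, 25, 26, 27, 12, 11, 15, 2, 7, 23, 1, 6, 16, 20, 9, 28, 3, 10, 22, 8, 17, 18, 14, 0, 21, 13]
i: (SA[i-1],SA[i]) lcp shared
  1: (5,19) 2 'ad'
  2: (19,4) 0 ''
  3: (4,24) 1 'b'
  4: (24,25) 3 'bbb'
  5: (25,26) 2 'bb'
  6: (26,27) 1 'b'
  7: (27,12) 1 'b'
  8: (12,11) 0 ''
  9: (11,15) 1 'c'
  10: (15,2) 1 'c'
  11: (2,7) 2 'cf'
  12: (7,23) 0 ''
  13: (23,1) 1 'd'
  14: (1,6) 3 'dcf'
  15: (6,16) 1 'd'
  16: (16,20) 1 'd'
  17: (20,9) 0 ''
  18: (9,28) 0 ''
  19: (28,3) 1 'f'
  20: (3,10) 1 'f'
  21: (10,22) 1 'f'
  22: (22,8) 1 'f'
  23: (8,17) 1 'f'
  24: (17,18) 0 ''
  25: (18,14) 1 'g'
  26: (14,0) 1 'g'
  27: (0,21) 1 'g'
  28: (21,13) 1 'g'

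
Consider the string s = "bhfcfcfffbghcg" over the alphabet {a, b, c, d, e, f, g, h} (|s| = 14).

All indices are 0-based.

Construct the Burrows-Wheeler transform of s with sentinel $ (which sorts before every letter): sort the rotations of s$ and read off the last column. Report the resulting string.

rank  rotation         last
    0  $bhfcfcfffbghcg  g
    1  bghcg$bhfcfcfff  f
    2  bhfcfcfffbghcg$  $
    3  cfcfffbghcg$bhf  f
    4  cfffbghcg$bhfcf  f
    5  cg$bhfcfcfffbgh  h
    6  fbghcg$bhfcfcff  f
    7  fcfcfffbghcg$bh  h
    8  fcfffbghcg$bhfc  c
    9  ffbghcg$bhfcfcf  f
   10  fffbghcg$bhfcfc  c
   11  g$bhfcfcfffbghc  c
   12  ghcg$bhfcfcfffb  b
   13  hcg$bhfcfcfffbg  g
   14  hfcfcfffbghcg$b  b

gf$ffhfhcfccbgb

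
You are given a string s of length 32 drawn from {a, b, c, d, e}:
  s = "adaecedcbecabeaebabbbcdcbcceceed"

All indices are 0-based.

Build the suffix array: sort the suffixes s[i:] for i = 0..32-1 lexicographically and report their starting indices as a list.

[17, 11, 0, 14, 2, 16, 18, 19, 24, 20, 12, 8, 10, 23, 7, 25, 21, 26, 4, 28, 31, 1, 22, 6, 13, 15, 9, 3, 27, 30, 5, 29]

rank | idx | suffix
   0 |  17 | abbbcdcbcceceed
   1 |  11 | abeaebabbbcdcbcceceed
   2 |   0 | adaecedcbecabeaebabbbcdcbcceceed
   3 |  14 | aebabbbcdcbcceceed
   4 |   2 | aecedcbecabeaebabbbcdcbcceceed
   5 |  16 | babbbcdcbcceceed
   6 |  18 | bbbcdcbcceceed
   7 |  19 | bbcdcbcceceed
   8 |  24 | bcceceed
   9 |  20 | bcdcbcceceed
  10 |  12 | beaebabbbcdcbcceceed
  11 |   8 | becabeaebabbbcdcbcceceed
  12 |  10 | cabeaebabbbcdcbcceceed
  13 |  23 | cbcceceed
  14 |   7 | cbecabeaebabbbcdcbcceceed
  15 |  25 | cceceed
  16 |  21 | cdcbcceceed
  17 |  26 | ceceed
  18 |   4 | cedcbecabeaebabbbcdcbcceceed
  19 |  28 | ceed
  20 |  31 | d
  21 |   1 | daecedcbecabeaebabbbcdcbcceceed
  22 |  22 | dcbcceceed
  23 |   6 | dcbecabeaebabbbcdcbcceceed
  24 |  13 | eaebabbbcdcbcceceed
  25 |  15 | ebabbbcdcbcceceed
  26 |   9 | ecabeaebabbbcdcbcceceed
  27 |   3 | ecedcbecabeaebabbbcdcbcceceed
  28 |  27 | eceed
  29 |  30 | ed
  30 |   5 | edcbecabeaebabbbcdcbcceceed
  31 |  29 | eed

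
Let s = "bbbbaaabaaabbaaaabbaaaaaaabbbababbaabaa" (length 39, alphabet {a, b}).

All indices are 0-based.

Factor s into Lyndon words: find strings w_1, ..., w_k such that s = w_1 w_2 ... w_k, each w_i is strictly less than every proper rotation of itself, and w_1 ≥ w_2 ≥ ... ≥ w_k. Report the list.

["b", "b", "b", "b", "aaabaaabb", "aaaabb", "aaaaaaabbbababbaab", "a", "a"]

emit factor 1: 'b' (i=0, period=1)
emit factor 2: 'b' (i=1, period=1)
emit factor 3: 'b' (i=2, period=1)
emit factor 4: 'b' (i=3, period=1)
emit factor 5: 'aaabaaabb' (i=4, period=9)
emit factor 6: 'aaaabb' (i=13, period=6)
emit factor 7: 'aaaaaaabbbababbaab' (i=19, period=18)
emit factor 8: 'a' (i=37, period=1)
emit factor 9: 'a' (i=38, period=1)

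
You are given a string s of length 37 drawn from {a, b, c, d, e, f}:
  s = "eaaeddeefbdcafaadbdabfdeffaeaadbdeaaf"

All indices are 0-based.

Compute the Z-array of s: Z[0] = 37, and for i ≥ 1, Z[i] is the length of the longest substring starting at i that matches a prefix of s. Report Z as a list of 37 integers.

Z[0]=37
i=1: i≥r, start 0; Z[1]=0
i=2: i≥r, start 0; Z[2]=0
i=3: i≥r, start 0; Z[3]=1 grow→box=[3,4)
i=4: i≥r, start 0; Z[4]=0
i=5: i≥r, start 0; Z[5]=0
i=6: i≥r, start 0; Z[6]=1 grow→box=[6,7)
i=7: i≥r, start 0; Z[7]=1 grow→box=[7,8)
i=8: i≥r, start 0; Z[8]=0
i=9: i≥r, start 0; Z[9]=0
i=10: i≥r, start 0; Z[10]=0
i=11: i≥r, start 0; Z[11]=0
i=12: i≥r, start 0; Z[12]=0
i=13: i≥r, start 0; Z[13]=0
i=14: i≥r, start 0; Z[14]=0
i=15: i≥r, start 0; Z[15]=0
i=16: i≥r, start 0; Z[16]=0
i=17: i≥r, start 0; Z[17]=0
i=18: i≥r, start 0; Z[18]=0
i=19: i≥r, start 0; Z[19]=0
i=20: i≥r, start 0; Z[20]=0
i=21: i≥r, start 0; Z[21]=0
i=22: i≥r, start 0; Z[22]=0
i=23: i≥r, start 0; Z[23]=1 grow→box=[23,24)
i=24: i≥r, start 0; Z[24]=0
i=25: i≥r, start 0; Z[25]=0
i=26: i≥r, start 0; Z[26]=0
i=27: i≥r, start 0; Z[27]=3 grow→box=[27,30)
i=28: min(r-i=2, Z[1]=0)=0; Z[28]=0
i=29: min(r-i=1, Z[2]=0)=0; Z[29]=0
i=30: i≥r, start 0; Z[30]=0
i=31: i≥r, start 0; Z[31]=0
i=32: i≥r, start 0; Z[32]=0
i=33: i≥r, start 0; Z[33]=3 grow→box=[33,36)
i=34: min(r-i=2, Z[1]=0)=0; Z[34]=0
i=35: min(r-i=1, Z[2]=0)=0; Z[35]=0
i=36: i≥r, start 0; Z[36]=0

[37, 0, 0, 1, 0, 0, 1, 1, 0, 0, 0, 0, 0, 0, 0, 0, 0, 0, 0, 0, 0, 0, 0, 1, 0, 0, 0, 3, 0, 0, 0, 0, 0, 3, 0, 0, 0]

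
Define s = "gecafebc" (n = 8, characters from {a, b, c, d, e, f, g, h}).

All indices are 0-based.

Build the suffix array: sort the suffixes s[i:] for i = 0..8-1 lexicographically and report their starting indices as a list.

rank→(start, suffix):
  0 → (3, 'afebc')
  1 → (6, 'bc')
  2 → (7, 'c')
  3 → (2, 'cafebc')
  4 → (5, 'ebc')
  5 → (1, 'ecafebc')
  6 → (4, 'febc')
  7 → (0, 'gecafebc')

[3, 6, 7, 2, 5, 1, 4, 0]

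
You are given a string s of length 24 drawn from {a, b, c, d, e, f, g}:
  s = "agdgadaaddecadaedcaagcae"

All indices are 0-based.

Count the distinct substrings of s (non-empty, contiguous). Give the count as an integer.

rank | idx | suffix
   0 |   6 | aaddecadaedcaagcae
   1 |  18 | aagcae
   2 |   4 | adaaddecadaedcaagcae
   3 |  12 | adaedcaagcae
   4 |   7 | addecadaedcaagcae
   5 |  22 | ae
   6 |  14 | aedcaagcae
   7 |  19 | agcae
   8 |   0 | agdgadaaddecadaedcaagcae
   9 |  17 | caagcae
  10 |  11 | cadaedcaagcae
  11 |  21 | cae
  12 |   5 | daaddecadaedcaagcae
  13 |  13 | daedcaagcae
  14 |  16 | dcaagcae
  15 |   8 | ddecadaedcaagcae
  16 |   9 | decadaedcaagcae
  17 |   2 | dgadaaddecadaedcaagcae
  18 |  23 | e
  19 |  10 | ecadaedcaagcae
  20 |  15 | edcaagcae
  21 |   3 | gadaaddecadaedcaagcae
  22 |  20 | gcae
  23 |   1 | gdgadaaddecadaedcaagcae

SA = [6, 18, 4, 12, 7, 22, 14, 19, 0, 17, 11, 21, 5, 13, 16, 8, 9, 2, 23, 10, 15, 3, 20, 1]
rank  pair      lcp
   1  s[6:],s[18:]  2  'aa'
   2  s[18:],s[4:]  1  'a'
   3  s[4:],s[12:]  3  'ada'
   4  s[12:],s[7:]  2  'ad'
   5  s[7:],s[22:]  1  'a'
   6  s[22:],s[14:]  2  'ae'
   7  s[14:],s[19:]  1  'a'
   8  s[19:],s[0:]  2  'ag'
   9  s[0:],s[17:]  0  ''
  10  s[17:],s[11:]  2  'ca'
  11  s[11:],s[21:]  2  'ca'
  12  s[21:],s[5:]  0  ''
  13  s[5:],s[13:]  2  'da'
  14  s[13:],s[16:]  1  'd'
  15  s[16:],s[8:]  1  'd'
  16  s[8:],s[9:]  1  'd'
  17  s[9:],s[2:]  1  'd'
  18  s[2:],s[23:]  0  ''
  19  s[23:],s[10:]  1  'e'
  20  s[10:],s[15:]  1  'e'
  21  s[15:],s[3:]  0  ''
  22  s[3:],s[20:]  1  'g'
  23  s[20:],s[1:]  1  'g'

n(n+1)/2 = 24·25/2 = 300
Σ LCP = 0 + 2 + 1 + 3 + 2 + 1 + 2 + 1 + 2 + 0 + 2 + 2 + 0 + 2 + 1 + 1 + 1 + 1 + 0 + 1 + 1 + 0 + 1 + 1 = 28
distinct = 300 − 28 = 272

272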